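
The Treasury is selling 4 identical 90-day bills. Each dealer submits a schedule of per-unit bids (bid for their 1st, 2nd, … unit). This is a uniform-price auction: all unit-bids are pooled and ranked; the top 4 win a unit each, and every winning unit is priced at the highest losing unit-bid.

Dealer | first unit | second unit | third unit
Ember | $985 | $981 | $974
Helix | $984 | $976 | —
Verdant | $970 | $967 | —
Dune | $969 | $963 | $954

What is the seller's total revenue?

Total revenue: $3,896

Merging the schedules and taking the best 4: 985 (Ember-1), 984 (Helix-1), 981 (Ember-2), 976 (Helix-2)
First bid not allocated: $974.
Allocation: Ember 2, Helix 2. Every unit priced at $974.
Revenue = 4 × 974 = $3,896.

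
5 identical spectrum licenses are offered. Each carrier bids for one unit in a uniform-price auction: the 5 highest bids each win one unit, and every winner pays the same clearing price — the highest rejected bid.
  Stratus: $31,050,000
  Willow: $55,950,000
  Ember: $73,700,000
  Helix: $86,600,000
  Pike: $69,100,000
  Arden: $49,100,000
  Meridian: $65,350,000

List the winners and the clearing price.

Sorting: 86,600,000 (Helix), 73,700,000 (Ember), 69,100,000 (Pike), 65,350,000 (Meridian), 55,950,000 (Willow), 49,100,000 (Arden), 31,050,000 (Stratus)
Top 5: Helix, Ember, Pike, Meridian, Willow.
Clearing price = highest rejected bid = $49,100,000.

Helix, Ember, Pike, Meridian, Willow; each pays $49,100,000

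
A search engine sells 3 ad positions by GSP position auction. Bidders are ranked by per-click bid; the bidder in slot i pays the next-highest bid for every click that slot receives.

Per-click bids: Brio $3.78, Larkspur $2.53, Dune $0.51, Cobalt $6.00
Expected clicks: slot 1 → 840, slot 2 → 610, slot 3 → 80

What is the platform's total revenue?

Total revenue: $4759.30

Per-click bids in order: $6.00 (Cobalt) > $3.78 (Brio) > $2.53 (Larkspur) > $0.51 (Dune)
Slot 1: Cobalt pays $3.78 × 840 = $3175.20
Slot 2: Brio pays $2.53 × 610 = $1543.30
Slot 3: Larkspur pays $0.51 × 80 = $40.80
Total = $4759.30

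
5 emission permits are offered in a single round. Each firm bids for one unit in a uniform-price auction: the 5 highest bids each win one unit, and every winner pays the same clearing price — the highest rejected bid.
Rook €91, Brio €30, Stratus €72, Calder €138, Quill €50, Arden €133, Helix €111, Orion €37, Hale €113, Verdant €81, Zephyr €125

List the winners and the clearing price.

Calder, Arden, Zephyr, Hale, Helix; each pays €91

Ordering the bids: 138 (Calder), 133 (Arden), 125 (Zephyr), 113 (Hale), 111 (Helix), 91 (Rook), 81 (Verdant), …
The 5 highest are Calder, Arden, Zephyr, Hale, Helix.
Highest unsuccessful bid: €91 → clearing price.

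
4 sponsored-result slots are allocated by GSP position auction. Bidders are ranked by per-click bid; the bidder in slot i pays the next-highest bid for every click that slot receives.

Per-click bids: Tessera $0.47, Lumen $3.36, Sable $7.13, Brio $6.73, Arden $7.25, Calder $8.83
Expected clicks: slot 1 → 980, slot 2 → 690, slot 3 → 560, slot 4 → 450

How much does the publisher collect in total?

Ranked by bid: $8.83 (Calder) > $7.25 (Arden) > $7.13 (Sable) > $6.73 (Brio) > $3.36 (Lumen) > …
Slot 1: Calder pays $7.25 × 980 = $7105.00
Slot 2: Arden pays $7.13 × 690 = $4919.70
Slot 3: Sable pays $6.73 × 560 = $3768.80
Slot 4: Brio pays $3.36 × 450 = $1512.00
Total = $17305.50

Total revenue: $17305.50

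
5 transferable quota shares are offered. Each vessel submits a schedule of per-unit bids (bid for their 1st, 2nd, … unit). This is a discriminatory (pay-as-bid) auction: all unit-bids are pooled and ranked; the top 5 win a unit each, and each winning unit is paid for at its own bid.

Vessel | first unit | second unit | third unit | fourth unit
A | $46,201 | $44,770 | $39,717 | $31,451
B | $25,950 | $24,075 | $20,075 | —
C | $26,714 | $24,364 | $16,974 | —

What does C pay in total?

C pays $26,714

Merging the schedules and taking the best 5: 46,201 (A-1), 44,770 (A-2), 39,717 (A-3), 31,451 (A-4), 26,714 (C-1)
Next rejected bid: $25,950 (not a price — pay-as-bid).
C's winning unit-bids: 26,714 = $26,714.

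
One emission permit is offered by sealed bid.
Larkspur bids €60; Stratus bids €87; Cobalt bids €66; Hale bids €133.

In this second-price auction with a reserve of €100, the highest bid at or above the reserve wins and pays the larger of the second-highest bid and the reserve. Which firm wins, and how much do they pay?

Rule: the highest bid at or above the reserve wins and pays the larger of the second-highest bid and the reserve.
Sorting bids: 133 (Hale) > 87 (Stratus) > 66 (Cobalt) > 60 (Larkspur)
Highest eligible bid: Hale at €133.
max(second-highest €87, reserve €100) = €100.

Hale pays €100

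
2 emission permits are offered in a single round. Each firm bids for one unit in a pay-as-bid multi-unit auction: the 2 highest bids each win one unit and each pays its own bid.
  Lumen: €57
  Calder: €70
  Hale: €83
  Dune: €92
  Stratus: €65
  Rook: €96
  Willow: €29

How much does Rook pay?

Sorting: 96 (Rook), 92 (Dune), 83 (Hale), 70 (Calder), …
The 2 highest are Rook, Dune.
Rook wins → own bid €96.

Rook pays €96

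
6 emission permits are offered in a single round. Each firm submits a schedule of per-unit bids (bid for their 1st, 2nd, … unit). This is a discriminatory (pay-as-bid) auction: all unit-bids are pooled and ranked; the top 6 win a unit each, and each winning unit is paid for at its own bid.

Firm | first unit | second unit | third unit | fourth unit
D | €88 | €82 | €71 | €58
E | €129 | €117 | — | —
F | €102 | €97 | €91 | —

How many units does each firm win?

All unit-bids, highest first — top 6: 129 (E-1), 117 (E-2), 102 (F-1), 97 (F-2), 91 (F-3), 88 (D-1)
Next rejected bid: €82 (not a price — pay-as-bid).
Allocation: D 1, E 2, F 3.

D 1, E 2, F 3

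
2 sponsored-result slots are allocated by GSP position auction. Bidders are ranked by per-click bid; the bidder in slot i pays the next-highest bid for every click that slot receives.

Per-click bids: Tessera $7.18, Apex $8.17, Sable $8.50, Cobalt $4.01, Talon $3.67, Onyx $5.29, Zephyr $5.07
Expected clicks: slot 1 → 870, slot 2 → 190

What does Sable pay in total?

Per-click bids in order: $8.50 (Sable) > $8.17 (Apex) > $7.18 (Tessera) > …
Sable holds slot 1 → pays next bid $8.17 × 870 clicks = $7107.90.

Sable pays $7107.90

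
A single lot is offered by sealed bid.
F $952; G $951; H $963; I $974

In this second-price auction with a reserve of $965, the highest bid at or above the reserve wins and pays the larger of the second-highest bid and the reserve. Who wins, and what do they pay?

Sorting bids: 974 (I) > 963 (H) > 952 (F) > 951 (G)
I has the top bid at or above the reserve ($974).
max(second-highest $963, reserve $965) = $965.

I pays $965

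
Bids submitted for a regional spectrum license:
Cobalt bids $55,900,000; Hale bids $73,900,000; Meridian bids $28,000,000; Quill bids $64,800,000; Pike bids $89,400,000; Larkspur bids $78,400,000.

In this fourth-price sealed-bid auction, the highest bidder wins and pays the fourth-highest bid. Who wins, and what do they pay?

Pike pays $64,800,000

Bids ranked: 89,400,000 (Pike) > 78,400,000 (Larkspur) > 73,900,000 (Hale) > 64,800,000 (Quill) > 55,900,000 (Cobalt) > 28,000,000 (Meridian)
Pike is highest; pays the fourth-highest bid, $64,800,000.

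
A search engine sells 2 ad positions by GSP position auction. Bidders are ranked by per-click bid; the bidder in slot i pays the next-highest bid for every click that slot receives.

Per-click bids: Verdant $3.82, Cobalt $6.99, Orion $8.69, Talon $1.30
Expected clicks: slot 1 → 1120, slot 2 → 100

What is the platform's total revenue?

Per-click bids in order: $8.69 (Orion) > $6.99 (Cobalt) > $3.82 (Verdant) > …
Slot 1: Orion pays $6.99 × 1120 = $7828.80
Slot 2: Cobalt pays $3.82 × 100 = $382.00
Total = $8210.80

Total revenue: $8210.80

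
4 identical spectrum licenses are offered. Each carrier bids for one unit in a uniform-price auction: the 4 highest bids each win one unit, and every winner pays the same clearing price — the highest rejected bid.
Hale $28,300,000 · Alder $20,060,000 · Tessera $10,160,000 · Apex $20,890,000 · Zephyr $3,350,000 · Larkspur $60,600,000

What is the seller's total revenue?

Total revenue: $40,640,000

Sorting: 60,600,000 (Larkspur), 28,300,000 (Hale), 20,890,000 (Apex), 20,060,000 (Alder), 10,160,000 (Tessera), 3,350,000 (Zephyr)
Winners (4 units): Larkspur, Hale, Apex, Alder.
Highest unsuccessful bid: $10,160,000 → clearing price.
Total revenue = 4 × $10,160,000 = $40,640,000.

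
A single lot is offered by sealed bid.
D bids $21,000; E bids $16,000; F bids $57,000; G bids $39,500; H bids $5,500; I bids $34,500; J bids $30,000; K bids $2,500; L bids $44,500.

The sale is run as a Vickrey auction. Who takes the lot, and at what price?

F pays $44,500

Vickrey auction: the highest bidder wins and pays the second-highest bid.
Bids in order: 57,000 (F) > 44,500 (L) > 39,500 (G) > 34,500 (I) > 30,000 (J) > 21,000 (D) > …
Second-price: F pays L's bid of $44,500.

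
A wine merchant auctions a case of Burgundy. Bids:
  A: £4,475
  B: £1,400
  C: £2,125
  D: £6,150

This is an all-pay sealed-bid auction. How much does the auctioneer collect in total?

Total revenue: £14,150

Sorting bids: 6,150 (D) > 4,475 (A) > 2,125 (C) > 1,400 (B)
D wins with the top bid; all bids are sunk regardless.
Every bidder forfeits their bid regardless of winning.
Revenue = 4,475 + 1,400 + 2,125 + 6,150 = £14,150.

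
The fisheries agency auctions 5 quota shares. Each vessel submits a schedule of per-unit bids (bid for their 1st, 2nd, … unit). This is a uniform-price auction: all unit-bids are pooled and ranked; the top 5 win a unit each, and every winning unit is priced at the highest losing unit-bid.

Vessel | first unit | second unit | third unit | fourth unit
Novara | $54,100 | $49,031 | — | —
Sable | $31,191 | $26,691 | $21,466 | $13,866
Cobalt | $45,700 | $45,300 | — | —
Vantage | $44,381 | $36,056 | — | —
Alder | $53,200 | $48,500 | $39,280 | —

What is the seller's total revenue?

Merging the schedules and taking the best 5: 54,100 (Novara-1), 53,200 (Alder-1), 49,031 (Novara-2), 48,500 (Alder-2), 45,700 (Cobalt-1)
Highest rejected unit-bid = $45,300.
Allocation: Alder 2, Cobalt 1, Novara 2. Every unit priced at $45,300.
Revenue = 5 × 45,300 = $226,500.

Total revenue: $226,500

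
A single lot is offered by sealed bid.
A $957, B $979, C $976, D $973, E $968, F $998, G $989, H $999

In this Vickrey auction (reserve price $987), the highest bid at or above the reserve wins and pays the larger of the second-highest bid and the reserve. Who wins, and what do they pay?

H pays $998

Bids ranked: 999 (H) > 998 (F) > 989 (G) > 979 (B) > 976 (C) > 973 (D) > …
H has the top bid at or above the reserve ($999).
max(second-highest $998, reserve $987) = $998; the reserve does not bind.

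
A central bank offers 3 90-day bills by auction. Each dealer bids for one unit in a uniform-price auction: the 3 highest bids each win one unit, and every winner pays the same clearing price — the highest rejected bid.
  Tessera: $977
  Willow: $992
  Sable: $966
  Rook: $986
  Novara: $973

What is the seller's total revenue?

Sorting: 992 (Willow), 986 (Rook), 977 (Tessera), 973 (Novara), 966 (Sable)
Winners (3 units): Willow, Rook, Tessera.
Highest unsuccessful bid: $973 → clearing price.
Total revenue = 3 × $973 = $2,919.

Total revenue: $2,919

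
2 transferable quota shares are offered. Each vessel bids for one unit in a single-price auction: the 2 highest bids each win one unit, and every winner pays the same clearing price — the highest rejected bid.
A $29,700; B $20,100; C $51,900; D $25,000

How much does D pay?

D pays $0

Bids ranked high→low: 51,900 (C), 29,700 (A), 25,000 (D), 20,100 (B)
Top 2: C, A.
Highest unsuccessful bid: $25,000 → clearing price.
D does not win → pays $0.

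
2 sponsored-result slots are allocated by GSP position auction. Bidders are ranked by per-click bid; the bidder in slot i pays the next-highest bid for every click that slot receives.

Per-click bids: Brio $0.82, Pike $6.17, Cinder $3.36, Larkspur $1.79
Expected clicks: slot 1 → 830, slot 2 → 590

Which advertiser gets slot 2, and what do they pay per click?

Cinder; $1.79 per click

Sorting advertisers: $6.17 (Pike) > $3.36 (Cinder) > $1.79 (Larkspur) > …
Slot 2 goes to the second-ranked bidder, Cinder, who pays the next bid down: $1.79/click.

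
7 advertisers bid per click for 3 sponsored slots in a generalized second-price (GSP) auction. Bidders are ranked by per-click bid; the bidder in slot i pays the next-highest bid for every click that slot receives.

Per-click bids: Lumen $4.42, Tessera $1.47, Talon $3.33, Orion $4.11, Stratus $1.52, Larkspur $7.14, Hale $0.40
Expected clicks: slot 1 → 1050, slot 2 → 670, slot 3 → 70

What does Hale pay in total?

Sorting advertisers: $7.14 (Larkspur) > $4.42 (Lumen) > $4.11 (Orion) > $3.33 (Talon) > …
Hale ranks below slot 3 → no slot, pays nothing.

Hale pays $0.00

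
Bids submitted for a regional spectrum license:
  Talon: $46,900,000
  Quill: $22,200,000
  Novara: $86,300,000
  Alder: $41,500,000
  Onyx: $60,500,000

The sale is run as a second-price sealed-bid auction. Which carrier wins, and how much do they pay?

Bids ranked: 86,300,000 (Novara) > 60,500,000 (Onyx) > 46,900,000 (Talon) > 41,500,000 (Alder) > 22,200,000 (Quill)
Novara wins with the highest bid; price is set by the runner-up at $60,500,000.

Novara pays $60,500,000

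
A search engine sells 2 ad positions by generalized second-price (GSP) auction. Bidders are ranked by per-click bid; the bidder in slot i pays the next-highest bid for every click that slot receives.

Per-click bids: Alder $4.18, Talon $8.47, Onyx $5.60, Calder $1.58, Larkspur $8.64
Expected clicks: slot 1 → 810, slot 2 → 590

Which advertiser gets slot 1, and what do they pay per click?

Ranked by bid: $8.64 (Larkspur) > $8.47 (Talon) > $5.60 (Onyx) > …
Slot 1 goes to the first-ranked bidder, Larkspur, who pays the next bid down: $8.47/click.

Larkspur; $8.47 per click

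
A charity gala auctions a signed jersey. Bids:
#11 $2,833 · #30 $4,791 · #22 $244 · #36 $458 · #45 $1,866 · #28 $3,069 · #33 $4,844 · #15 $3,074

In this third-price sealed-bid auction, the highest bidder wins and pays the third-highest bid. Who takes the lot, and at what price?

#33 pays $3,074

Sorting bids: 4,844 (#33) > 4,791 (#30) > 3,074 (#15) > 3,069 (#28) > 2,833 (#11) > 1,866 (#45) > …
#33 is highest; pays the third-highest bid, $3,074.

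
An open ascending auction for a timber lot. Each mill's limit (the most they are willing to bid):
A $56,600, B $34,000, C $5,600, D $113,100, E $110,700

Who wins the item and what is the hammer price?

D wins at $110,700

Rule: the price rises until one bidder remains; the winner pays the price at which the last rival dropped out.
Limits ranked: 113,100 (D) > 110,700 (E) > 56,600 (A) > 34,000 (B) > 5,600 (C)
Bidding ends when E exits at $110,700; D takes it.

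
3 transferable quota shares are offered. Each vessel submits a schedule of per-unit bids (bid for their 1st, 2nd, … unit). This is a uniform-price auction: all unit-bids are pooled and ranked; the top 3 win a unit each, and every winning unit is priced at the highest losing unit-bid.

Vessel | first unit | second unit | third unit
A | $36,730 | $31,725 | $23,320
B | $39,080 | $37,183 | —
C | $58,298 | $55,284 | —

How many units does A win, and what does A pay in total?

A: 0 units, pays $0

Pooled unit-bids ranked (top 3): 58,298 (C-1), 55,284 (C-2), 39,080 (B-1)
The (k+1)-th unit-bid is $37,183.
A wins 0 unit(s) at $37,183 each.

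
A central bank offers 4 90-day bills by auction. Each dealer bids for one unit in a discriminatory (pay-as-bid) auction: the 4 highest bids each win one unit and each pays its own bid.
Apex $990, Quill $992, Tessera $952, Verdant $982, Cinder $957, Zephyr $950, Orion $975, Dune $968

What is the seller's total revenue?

Total revenue: $3,939

Ordering the bids: 992 (Quill), 990 (Apex), 982 (Verdant), 975 (Orion), 968 (Dune), 957 (Cinder), …
The 4 highest are Quill, Apex, Verdant, Orion.
Total revenue = 992 + 990 + 982 + 975 = $3,939.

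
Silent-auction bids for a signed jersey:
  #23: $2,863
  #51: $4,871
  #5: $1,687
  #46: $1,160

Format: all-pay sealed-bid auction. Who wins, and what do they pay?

All-pay sealed-bid auction: the highest bidder wins the item, but every bidder pays their own bid.
Bids ranked: 4,871 (#51) > 2,863 (#23) > 1,687 (#5) > 1,160 (#46)
#51 wins with the top bid; all bids are sunk regardless.

#51 pays $4,871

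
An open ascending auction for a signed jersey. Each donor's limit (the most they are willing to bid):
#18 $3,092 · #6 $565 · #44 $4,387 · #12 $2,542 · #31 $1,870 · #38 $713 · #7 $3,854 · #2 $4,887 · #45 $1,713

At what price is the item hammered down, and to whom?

Limits in order: 4,887 (#2) > 4,387 (#44) > 3,854 (#7) > 3,092 (#18) > 2,542 (#12) > 1,870 (#31) > …
Once the price passes $4,387, only #2 is left; the hammer falls at #44's limit of $4,387.

#2 wins at $4,387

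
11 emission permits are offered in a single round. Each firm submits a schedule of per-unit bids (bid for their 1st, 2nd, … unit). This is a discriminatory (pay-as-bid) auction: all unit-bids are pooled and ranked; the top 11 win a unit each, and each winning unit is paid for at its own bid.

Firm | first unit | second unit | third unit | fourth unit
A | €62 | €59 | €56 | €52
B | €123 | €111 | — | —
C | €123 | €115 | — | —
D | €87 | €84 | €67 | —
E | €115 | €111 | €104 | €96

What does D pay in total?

Pooled unit-bids ranked (top 11): 123 (B-1), 123 (C-1), 115 (C-2), 115 (E-1), 111 (B-2), 111 (E-2), 104 (E-3), 96 (E-4), 87 (D-1), 84 (D-2), 67 (D-3)
Next rejected bid: €62 (not a price — pay-as-bid).
D's winning unit-bids: 87 + 84 + 67 = €238.

D pays €238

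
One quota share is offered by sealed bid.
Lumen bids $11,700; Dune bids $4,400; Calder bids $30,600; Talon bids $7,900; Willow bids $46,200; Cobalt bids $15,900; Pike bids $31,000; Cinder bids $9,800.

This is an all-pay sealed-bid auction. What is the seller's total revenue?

Total revenue: $157,500

Rule: the highest bidder wins the item, but every bidder pays their own bid.
Bids ranked: 46,200 (Willow) > 31,000 (Pike) > 30,600 (Calder) > 15,900 (Cobalt) > 11,700 (Lumen) > 9,800 (Cinder) > …
Willow wins with the top bid; all bids are sunk regardless.
Every bidder forfeits their bid regardless of winning.
Revenue = 11,700 + 4,400 + 30,600 + 7,900 + 46,200 + 15,900 + 31,000 + 9,800 = $157,500.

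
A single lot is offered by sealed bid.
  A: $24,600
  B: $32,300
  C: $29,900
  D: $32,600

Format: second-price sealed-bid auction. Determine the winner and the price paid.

D pays $32,300

Bids in order: 32,600 (D) > 32,300 (B) > 29,900 (C) > 24,600 (A)
Second-price: D pays B's bid of $32,300.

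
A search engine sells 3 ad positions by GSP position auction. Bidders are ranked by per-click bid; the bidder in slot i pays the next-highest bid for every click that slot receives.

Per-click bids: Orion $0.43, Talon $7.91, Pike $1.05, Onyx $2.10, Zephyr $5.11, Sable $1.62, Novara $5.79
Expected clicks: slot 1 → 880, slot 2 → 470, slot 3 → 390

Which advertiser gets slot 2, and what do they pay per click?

Per-click bids in order: $7.91 (Talon) > $5.79 (Novara) > $5.11 (Zephyr) > $2.10 (Onyx) > …
Slot 2 goes to the second-ranked bidder, Novara, who pays the next bid down: $5.11/click.

Novara; $5.11 per click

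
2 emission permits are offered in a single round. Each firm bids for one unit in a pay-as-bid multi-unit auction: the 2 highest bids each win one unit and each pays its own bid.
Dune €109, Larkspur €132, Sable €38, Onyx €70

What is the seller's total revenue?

Ordering the bids: 132 (Larkspur), 109 (Dune), 70 (Onyx), 38 (Sable)
Top 2: Larkspur, Dune.
Total revenue = 132 + 109 = €241.

Total revenue: €241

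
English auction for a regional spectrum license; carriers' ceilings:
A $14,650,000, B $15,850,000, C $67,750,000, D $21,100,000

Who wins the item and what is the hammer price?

C wins at $21,100,000

Rule: the price rises until one bidder remains; the winner pays the price at which the last rival dropped out.
Limits ranked: 67,750,000 (C) > 21,100,000 (D) > 15,850,000 (B) > 14,650,000 (A)
Bidding ends when D exits at $21,100,000; C takes it.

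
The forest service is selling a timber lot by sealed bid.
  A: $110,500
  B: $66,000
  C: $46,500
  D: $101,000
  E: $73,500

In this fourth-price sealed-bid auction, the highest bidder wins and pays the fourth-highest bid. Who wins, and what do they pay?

Bids ranked: 110,500 (A) > 101,000 (D) > 73,500 (E) > 66,000 (B) > 46,500 (C)
A is highest; pays the fourth-highest bid, $66,000.

A pays $66,000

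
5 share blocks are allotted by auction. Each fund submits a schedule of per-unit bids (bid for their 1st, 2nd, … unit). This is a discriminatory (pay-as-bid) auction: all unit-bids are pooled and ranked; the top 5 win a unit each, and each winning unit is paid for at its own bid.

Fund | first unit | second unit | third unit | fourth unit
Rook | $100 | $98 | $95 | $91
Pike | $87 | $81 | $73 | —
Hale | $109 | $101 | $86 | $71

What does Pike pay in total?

All unit-bids, highest first — top 5: 109 (Hale-1), 101 (Hale-2), 100 (Rook-1), 98 (Rook-2), 95 (Rook-3)
Next rejected bid: $91 (not a price — pay-as-bid).
Pike wins no units.

Pike pays $0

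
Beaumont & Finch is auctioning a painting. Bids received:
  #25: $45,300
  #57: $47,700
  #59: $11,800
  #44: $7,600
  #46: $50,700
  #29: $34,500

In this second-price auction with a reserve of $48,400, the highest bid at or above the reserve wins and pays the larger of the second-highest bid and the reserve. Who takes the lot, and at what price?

#46 pays $48,400

Bids in order: 50,700 (#46) > 47,700 (#57) > 45,300 (#25) > 34,500 (#29) > 11,800 (#59) > 7,600 (#44)
#46 has the top bid at or above the reserve ($50,700).
max(second-highest $47,700, reserve $48,400) = $48,400.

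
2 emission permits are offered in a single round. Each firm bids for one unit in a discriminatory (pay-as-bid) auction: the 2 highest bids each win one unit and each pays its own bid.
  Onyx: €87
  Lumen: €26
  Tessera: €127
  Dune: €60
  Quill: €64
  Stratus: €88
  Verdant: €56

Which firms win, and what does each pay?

Sorting: 127 (Tessera), 88 (Stratus), 87 (Onyx), 64 (Quill), …
The 2 highest are Tessera, Stratus.
Each winner pays its own bid: Tessera €127, Stratus €88.

Tessera €127, Stratus €88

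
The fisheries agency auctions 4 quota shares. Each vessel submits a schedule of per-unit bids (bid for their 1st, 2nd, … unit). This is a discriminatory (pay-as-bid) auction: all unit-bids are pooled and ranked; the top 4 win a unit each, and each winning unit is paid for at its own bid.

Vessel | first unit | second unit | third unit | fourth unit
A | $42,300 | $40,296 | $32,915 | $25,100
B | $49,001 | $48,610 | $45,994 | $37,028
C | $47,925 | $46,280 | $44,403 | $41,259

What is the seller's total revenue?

All unit-bids, highest first — top 4: 49,001 (B-1), 48,610 (B-2), 47,925 (C-1), 46,280 (C-2)
Next rejected bid: $45,994 (not a price — pay-as-bid).
Each winning unit pays its own bid.
Revenue = 49,001 + 48,610 + 47,925 + 46,280 = $191,816.

Total revenue: $191,816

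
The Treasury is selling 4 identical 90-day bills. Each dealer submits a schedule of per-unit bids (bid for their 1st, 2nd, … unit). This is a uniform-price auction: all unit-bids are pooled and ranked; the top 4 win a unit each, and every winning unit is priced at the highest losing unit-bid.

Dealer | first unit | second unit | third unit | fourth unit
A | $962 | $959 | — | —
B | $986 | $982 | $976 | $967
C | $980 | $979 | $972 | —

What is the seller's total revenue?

Total revenue: $3,904

All unit-bids, highest first — top 4: 986 (B-1), 982 (B-2), 980 (C-1), 979 (C-2)
Highest rejected unit-bid = $976.
Allocation: B 2, C 2. Every unit priced at $976.
Revenue = 4 × 976 = $3,904.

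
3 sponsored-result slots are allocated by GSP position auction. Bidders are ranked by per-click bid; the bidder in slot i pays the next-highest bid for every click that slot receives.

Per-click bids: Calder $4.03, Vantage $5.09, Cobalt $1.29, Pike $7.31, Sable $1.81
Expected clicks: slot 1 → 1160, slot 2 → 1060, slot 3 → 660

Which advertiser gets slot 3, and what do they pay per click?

Sorting advertisers: $7.31 (Pike) > $5.09 (Vantage) > $4.03 (Calder) > $1.81 (Sable) > …
Slot 3 goes to the third-ranked bidder, Calder, who pays the next bid down: $1.81/click.

Calder; $1.81 per click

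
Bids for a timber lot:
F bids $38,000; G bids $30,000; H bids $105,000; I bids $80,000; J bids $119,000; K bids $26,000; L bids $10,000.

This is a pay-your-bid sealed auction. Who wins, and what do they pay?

J pays $119,000

Pay-your-bid sealed auction: the highest bidder wins and pays their own bid.
Sorting bids: 119,000 (J) > 105,000 (H) > 80,000 (I) > 38,000 (F) > 30,000 (G) > 26,000 (K) > …
J is highest → pays own bid, $119,000.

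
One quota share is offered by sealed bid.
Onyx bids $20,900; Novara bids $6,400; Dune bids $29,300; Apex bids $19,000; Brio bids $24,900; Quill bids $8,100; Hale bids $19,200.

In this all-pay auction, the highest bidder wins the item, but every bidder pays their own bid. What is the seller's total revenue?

Total revenue: $127,800

Sorting bids: 29,300 (Dune) > 24,900 (Brio) > 20,900 (Onyx) > 19,200 (Hale) > 19,000 (Apex) > 8,100 (Quill) > …
Dune wins with the top bid; all bids are sunk regardless.
Every bidder forfeits their bid regardless of winning.
Revenue = 20,900 + 6,400 + 29,300 + 19,000 + 24,900 + 8,100 + 19,200 = $127,800.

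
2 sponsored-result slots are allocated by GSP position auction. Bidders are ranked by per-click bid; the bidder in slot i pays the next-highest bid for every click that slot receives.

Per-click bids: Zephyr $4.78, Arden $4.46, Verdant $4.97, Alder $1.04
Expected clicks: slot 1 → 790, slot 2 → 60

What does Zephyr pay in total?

Ranked by bid: $4.97 (Verdant) > $4.78 (Zephyr) > $4.46 (Arden) > …
Zephyr holds slot 2 → pays next bid $4.46 × 60 clicks = $267.60.

Zephyr pays $267.60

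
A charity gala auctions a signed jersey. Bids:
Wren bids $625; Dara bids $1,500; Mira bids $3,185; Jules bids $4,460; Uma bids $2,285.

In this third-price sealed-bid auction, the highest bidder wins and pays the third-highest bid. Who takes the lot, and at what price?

Jules pays $2,285

Third-price sealed-bid auction: the highest bidder wins and pays the third-highest bid.
Bids ranked: 4,460 (Jules) > 3,185 (Mira) > 2,285 (Uma) > 1,500 (Dara) > 625 (Wren)
Jules is highest; pays the third-highest bid, $2,285.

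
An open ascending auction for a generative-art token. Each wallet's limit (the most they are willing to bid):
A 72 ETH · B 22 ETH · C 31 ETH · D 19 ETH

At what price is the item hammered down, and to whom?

A wins at 31 ETH

Limits ranked: 72 (A) > 31 (C) > 22 (B) > 19 (D)
Bidding ends when C exits at 31 ETH; A takes it.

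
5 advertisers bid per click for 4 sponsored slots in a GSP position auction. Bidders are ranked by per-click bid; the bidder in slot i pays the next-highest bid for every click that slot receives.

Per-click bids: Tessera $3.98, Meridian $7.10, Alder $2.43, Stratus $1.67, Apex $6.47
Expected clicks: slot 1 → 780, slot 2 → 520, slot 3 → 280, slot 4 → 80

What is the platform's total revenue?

Per-click bids in order: $7.10 (Meridian) > $6.47 (Apex) > $3.98 (Tessera) > $2.43 (Alder) > $1.67 (Stratus)
Slot 1: Meridian pays $6.47 × 780 = $5046.60
Slot 2: Apex pays $3.98 × 520 = $2069.60
Slot 3: Tessera pays $2.43 × 280 = $680.40
Slot 4: Alder pays $1.67 × 80 = $133.60
Total = $7930.20

Total revenue: $7930.20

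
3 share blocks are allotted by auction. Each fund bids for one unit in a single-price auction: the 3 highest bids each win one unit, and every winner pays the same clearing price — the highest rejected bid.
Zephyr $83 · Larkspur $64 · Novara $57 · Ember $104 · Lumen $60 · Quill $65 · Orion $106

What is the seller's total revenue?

Ordering the bids: 106 (Orion), 104 (Ember), 83 (Zephyr), 65 (Quill), 64 (Larkspur), …
Top 3: Orion, Ember, Zephyr.
Clearing price = highest rejected bid = $65.
Total revenue = 3 × $65 = $195.

Total revenue: $195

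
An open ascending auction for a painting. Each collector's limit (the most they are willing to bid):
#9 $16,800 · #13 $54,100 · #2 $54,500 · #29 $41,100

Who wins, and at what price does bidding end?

Sorting limits: 54,500 (#2) > 54,100 (#13) > 41,100 (#29) > 16,800 (#9)
Once the price passes $54,100, only #2 is left; the hammer falls at #13's limit of $54,100.

#2 wins at $54,100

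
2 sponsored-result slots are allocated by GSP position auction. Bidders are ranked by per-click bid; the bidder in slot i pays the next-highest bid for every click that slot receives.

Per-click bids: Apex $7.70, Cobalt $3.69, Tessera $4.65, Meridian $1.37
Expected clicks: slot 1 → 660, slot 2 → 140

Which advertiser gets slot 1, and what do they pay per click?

Per-click bids in order: $7.70 (Apex) > $4.65 (Tessera) > $3.69 (Cobalt) > …
Slot 1 goes to the first-ranked bidder, Apex, who pays the next bid down: $4.65/click.

Apex; $4.65 per click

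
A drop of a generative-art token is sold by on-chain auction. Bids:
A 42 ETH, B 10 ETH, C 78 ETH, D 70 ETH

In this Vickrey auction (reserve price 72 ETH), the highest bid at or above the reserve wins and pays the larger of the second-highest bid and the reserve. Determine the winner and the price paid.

C pays 72 ETH

Sorting bids: 78 (C) > 70 (D) > 42 (A) > 10 (B)
Highest eligible bid: C at 78 ETH.
Second-highest bid 70 ETH is below the reserve 72 ETH, so the reserve binds → payment 72 ETH.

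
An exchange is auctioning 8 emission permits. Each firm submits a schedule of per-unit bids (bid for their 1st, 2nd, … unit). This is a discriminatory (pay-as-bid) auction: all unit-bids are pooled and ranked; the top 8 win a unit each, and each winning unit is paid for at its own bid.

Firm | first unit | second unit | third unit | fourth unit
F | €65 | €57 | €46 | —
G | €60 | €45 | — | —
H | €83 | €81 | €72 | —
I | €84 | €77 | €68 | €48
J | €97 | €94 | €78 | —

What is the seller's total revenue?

Total revenue: €666

Merging the schedules and taking the best 8: 97 (J-1), 94 (J-2), 84 (I-1), 83 (H-1), 81 (H-2), 78 (J-3), 77 (I-2), 72 (H-3)
Next rejected bid: €68 (not a price — pay-as-bid).
Each winning unit pays its own bid.
Revenue = 97 + 94 + 84 + 83 + 81 + 78 + 77 + 72 = €666.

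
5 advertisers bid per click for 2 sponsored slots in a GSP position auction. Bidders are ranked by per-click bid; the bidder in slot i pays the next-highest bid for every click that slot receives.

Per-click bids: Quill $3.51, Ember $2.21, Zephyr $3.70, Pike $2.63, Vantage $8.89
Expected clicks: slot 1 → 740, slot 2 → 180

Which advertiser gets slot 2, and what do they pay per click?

Ranked by bid: $8.89 (Vantage) > $3.70 (Zephyr) > $3.51 (Quill) > …
Slot 2 goes to the second-ranked bidder, Zephyr, who pays the next bid down: $3.51/click.

Zephyr; $3.51 per click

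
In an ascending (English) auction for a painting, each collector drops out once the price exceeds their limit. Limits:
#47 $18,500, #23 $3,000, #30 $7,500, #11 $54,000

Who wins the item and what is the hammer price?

#11 wins at $18,500

Sorting limits: 54,000 (#11) > 18,500 (#47) > 7,500 (#30) > 3,000 (#23)
Once the price passes $18,500, only #11 is left; the hammer falls at #47's limit of $18,500.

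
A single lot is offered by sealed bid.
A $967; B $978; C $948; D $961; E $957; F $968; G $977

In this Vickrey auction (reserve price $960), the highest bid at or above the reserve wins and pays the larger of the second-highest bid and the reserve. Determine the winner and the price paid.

B pays $977

Vickrey auction (reserve price $960): the highest bid at or above the reserve wins and pays the larger of the second-highest bid and the reserve.
Sorting bids: 978 (B) > 977 (G) > 968 (F) > 967 (A) > 961 (D) > 957 (E) > …
Highest eligible bid: B at $978.
Second-highest bid $977 exceeds the reserve $960 → payment $977.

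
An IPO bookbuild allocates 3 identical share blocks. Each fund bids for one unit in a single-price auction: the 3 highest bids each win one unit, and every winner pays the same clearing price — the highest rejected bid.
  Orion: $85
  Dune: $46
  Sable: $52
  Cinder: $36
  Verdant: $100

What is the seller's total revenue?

Ordering the bids: 100 (Verdant), 85 (Orion), 52 (Sable), 46 (Dune), 36 (Cinder)
Top 3: Verdant, Orion, Sable.
Highest unsuccessful bid: $46 → clearing price.
Total revenue = 3 × $46 = $138.

Total revenue: $138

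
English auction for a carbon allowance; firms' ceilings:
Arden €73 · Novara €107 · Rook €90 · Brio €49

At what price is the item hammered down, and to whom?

Sorting limits: 107 (Novara) > 90 (Rook) > 73 (Arden) > 49 (Brio)
Bidding ends when Rook exits at €90; Novara takes it.

Novara wins at €90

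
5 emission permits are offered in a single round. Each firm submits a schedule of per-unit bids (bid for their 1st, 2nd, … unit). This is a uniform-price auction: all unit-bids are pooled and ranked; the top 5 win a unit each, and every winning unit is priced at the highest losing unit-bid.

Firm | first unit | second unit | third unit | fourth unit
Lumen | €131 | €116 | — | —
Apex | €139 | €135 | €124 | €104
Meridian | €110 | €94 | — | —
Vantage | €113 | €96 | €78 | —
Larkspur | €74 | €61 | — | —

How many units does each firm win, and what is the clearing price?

All unit-bids, highest first — top 5: 139 (Apex-1), 135 (Apex-2), 131 (Lumen-1), 124 (Apex-3), 116 (Lumen-2)
First bid not allocated: €113.
Allocation: Apex 3, Lumen 2.

Apex 3, Lumen 2; clearing price €113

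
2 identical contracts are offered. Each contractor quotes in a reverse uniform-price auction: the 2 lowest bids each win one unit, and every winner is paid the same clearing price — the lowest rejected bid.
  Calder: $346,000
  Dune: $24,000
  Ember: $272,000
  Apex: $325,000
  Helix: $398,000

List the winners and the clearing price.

Bids ranked low→high: 24,000 (Dune), 272,000 (Ember), 325,000 (Apex), 346,000 (Calder), …
The 2 lowest are Dune, Ember.
Lowest unsuccessful bid: $325,000 → clearing price.

Dune, Ember; each is paid $325,000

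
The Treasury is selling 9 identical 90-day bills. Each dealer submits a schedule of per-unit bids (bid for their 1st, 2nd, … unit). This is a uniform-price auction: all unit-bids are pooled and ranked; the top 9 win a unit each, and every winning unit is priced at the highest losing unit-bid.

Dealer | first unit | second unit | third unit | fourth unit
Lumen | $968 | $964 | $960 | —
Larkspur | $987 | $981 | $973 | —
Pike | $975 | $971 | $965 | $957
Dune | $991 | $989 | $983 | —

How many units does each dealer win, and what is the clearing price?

All unit-bids, highest first — top 9: 991 (Dune-1), 989 (Dune-2), 987 (Larkspur-1), 983 (Dune-3), 981 (Larkspur-2), 975 (Pike-1), 973 (Larkspur-3), 971 (Pike-2), 968 (Lumen-1)
The (k+1)-th unit-bid is $965.
Allocation: Dune 3, Larkspur 3, Lumen 1, Pike 2.

Dune 3, Larkspur 3, Lumen 1, Pike 2; clearing price $965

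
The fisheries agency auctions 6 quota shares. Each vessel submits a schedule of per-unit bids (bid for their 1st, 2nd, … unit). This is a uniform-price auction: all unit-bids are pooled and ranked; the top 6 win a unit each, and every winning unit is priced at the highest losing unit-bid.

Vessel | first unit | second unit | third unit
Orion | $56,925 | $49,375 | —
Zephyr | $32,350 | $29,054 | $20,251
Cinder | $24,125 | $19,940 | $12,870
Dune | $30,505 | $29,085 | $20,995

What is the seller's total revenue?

Pooled unit-bids ranked (top 6): 56,925 (Orion-1), 49,375 (Orion-2), 32,350 (Zephyr-1), 30,505 (Dune-1), 29,085 (Dune-2), 29,054 (Zephyr-2)
First bid not allocated: $24,125.
Allocation: Dune 2, Orion 2, Zephyr 2. Every unit priced at $24,125.
Revenue = 6 × 24,125 = $144,750.

Total revenue: $144,750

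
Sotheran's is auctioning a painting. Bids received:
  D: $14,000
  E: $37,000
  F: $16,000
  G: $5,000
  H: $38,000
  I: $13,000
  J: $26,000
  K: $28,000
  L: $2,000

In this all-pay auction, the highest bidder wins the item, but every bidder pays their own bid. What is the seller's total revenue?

Total revenue: $179,000

Sorting bids: 38,000 (H) > 37,000 (E) > 28,000 (K) > 26,000 (J) > 16,000 (F) > 14,000 (D) > …
Every bidder forfeits their bid regardless of winning.
Revenue = 14,000 + 37,000 + 16,000 + 5,000 + 38,000 + 13,000 + 26,000 + 28,000 + 2,000 = $179,000.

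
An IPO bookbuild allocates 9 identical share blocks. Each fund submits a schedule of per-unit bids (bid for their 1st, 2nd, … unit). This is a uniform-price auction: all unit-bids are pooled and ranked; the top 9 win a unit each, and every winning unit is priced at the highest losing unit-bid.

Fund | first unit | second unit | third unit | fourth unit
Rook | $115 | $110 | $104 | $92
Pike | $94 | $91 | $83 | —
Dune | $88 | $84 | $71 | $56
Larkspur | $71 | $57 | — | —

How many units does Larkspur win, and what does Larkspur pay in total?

Merging the schedules and taking the best 9: 115 (Rook-1), 110 (Rook-2), 104 (Rook-3), 94 (Pike-1), 92 (Rook-4), 91 (Pike-2), 88 (Dune-1), 84 (Dune-2), 83 (Pike-3)
First bid not allocated: $71.
Larkspur wins 0 unit(s) at $71 each.

Larkspur: 0 units, pays $0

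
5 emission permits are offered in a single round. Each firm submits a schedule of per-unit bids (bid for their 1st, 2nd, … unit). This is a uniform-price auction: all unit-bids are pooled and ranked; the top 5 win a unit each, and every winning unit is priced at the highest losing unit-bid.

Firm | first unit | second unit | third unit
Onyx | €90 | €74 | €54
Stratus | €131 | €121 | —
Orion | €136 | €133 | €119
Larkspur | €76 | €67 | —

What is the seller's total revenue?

Total revenue: €450

All unit-bids, highest first — top 5: 136 (Orion-1), 133 (Orion-2), 131 (Stratus-1), 121 (Stratus-2), 119 (Orion-3)
The (k+1)-th unit-bid is €90.
Allocation: Orion 3, Stratus 2. Every unit priced at €90.
Revenue = 5 × 90 = €450.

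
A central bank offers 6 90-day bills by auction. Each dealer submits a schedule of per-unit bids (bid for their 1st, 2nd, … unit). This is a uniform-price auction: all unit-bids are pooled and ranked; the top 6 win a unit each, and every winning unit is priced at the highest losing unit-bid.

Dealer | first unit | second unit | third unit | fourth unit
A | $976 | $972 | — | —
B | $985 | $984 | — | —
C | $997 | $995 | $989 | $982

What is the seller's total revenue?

All unit-bids, highest first — top 6: 997 (C-1), 995 (C-2), 989 (C-3), 985 (B-1), 984 (B-2), 982 (C-4)
Highest rejected unit-bid = $976.
Allocation: B 2, C 4. Every unit priced at $976.
Revenue = 6 × 976 = $5,856.

Total revenue: $5,856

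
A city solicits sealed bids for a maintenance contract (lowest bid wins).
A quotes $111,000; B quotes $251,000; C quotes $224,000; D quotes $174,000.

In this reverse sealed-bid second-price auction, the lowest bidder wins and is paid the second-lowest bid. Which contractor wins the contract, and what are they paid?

A is paid $174,000

Rule: the lowest bidder wins and is paid the second-lowest bid.
Bids ranked: 111,000 (A) < 174,000 (D) < 224,000 (C) < 251,000 (B)
A wins with the lowest bid; price is set by the runner-up at $174,000.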